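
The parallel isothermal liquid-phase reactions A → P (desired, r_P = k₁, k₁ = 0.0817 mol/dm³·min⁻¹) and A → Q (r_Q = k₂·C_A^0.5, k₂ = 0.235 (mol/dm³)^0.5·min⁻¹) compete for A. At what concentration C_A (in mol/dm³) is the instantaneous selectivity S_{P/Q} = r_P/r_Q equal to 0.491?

S_{P/Q} = (k₁/k₂)·C_A^-0.5 ⇒ C_A = (S·k₂/k₁)^(-2).
= (0.491×0.235/0.0817)^(-2) = (1.412)^(-2) = 0.501 mol/dm³.

0.501 mol/dm³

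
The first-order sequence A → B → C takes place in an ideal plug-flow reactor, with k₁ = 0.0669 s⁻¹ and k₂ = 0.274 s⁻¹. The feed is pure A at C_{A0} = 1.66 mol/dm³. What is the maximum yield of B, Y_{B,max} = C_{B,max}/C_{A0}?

0.155

For a first-order series the maximum intermediate yield is C_{B,max}/C_{A0} = (k₁/k₂)^[k₂/(k₂−k₁)].
= (0.0669/0.274)^(0.274/(0.274−0.0669)) = (0.2442)^(1.323) = 0.1548.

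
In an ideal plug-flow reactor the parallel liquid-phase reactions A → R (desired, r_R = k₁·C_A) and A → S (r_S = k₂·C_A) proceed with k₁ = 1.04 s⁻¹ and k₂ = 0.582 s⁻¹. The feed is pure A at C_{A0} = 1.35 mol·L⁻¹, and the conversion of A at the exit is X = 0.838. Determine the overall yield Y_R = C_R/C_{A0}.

0.537

C_A = C_{A0}(1−X) = 0.2187 mol·L⁻¹.
Both paths are first order in A, so the instantaneous fraction to R is constant: dC_R/d(−C_A) = k₁/(k₁+k₂) = 0.6412.
C_R = 0.6412·(C_{A0}−C_A) = 0.6412×1.131 = 0.725 mol·L⁻¹.
Y_R = C_R/C_{A0} = 0.7254/1.35 = 0.537.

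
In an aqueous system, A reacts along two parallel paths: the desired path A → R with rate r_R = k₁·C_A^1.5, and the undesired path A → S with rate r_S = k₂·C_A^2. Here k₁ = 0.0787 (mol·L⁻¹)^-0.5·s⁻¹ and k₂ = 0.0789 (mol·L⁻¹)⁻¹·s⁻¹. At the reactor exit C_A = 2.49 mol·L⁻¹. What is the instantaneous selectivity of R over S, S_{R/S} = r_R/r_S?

0.632

S_{R/S} = r_R/r_S = (k₁·C_A^1.5)/(k₂·C_A^2) = (k₁/k₂)·C_A^-0.5.
= (0.0787×2.490^1.5) / (0.0789×2.490^2) = 0.3092/0.4892 = 0.632.
The undesired path is higher order in A, so low C_A (CSTR or dilute feed) favours R.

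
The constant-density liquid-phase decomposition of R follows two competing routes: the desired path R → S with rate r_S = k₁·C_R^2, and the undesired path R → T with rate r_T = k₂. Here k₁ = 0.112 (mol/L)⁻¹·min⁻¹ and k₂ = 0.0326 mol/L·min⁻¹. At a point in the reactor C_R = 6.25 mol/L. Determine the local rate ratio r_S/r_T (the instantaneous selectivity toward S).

134

S_{S/T} = r_S/r_T = (k₁·C_R^2)/(k₂) = (k₁/k₂)·C_R^2.
= (0.112×6.250^2) / (0.0326) = 4.375/0.03260 = 134.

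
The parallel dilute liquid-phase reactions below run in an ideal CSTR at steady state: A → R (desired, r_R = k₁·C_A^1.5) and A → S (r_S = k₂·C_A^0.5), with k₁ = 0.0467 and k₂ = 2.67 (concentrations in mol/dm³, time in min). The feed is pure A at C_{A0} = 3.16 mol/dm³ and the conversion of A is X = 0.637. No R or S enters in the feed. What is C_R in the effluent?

0.0396 mol/dm³

Exit C_A = C_{A0}(1−X) = 3.16×0.363 = 1.147 mol/dm³.
A CSTR operates uniformly at the exit composition, giving r_R = 0.05737 and r_S = 2.860 (each k·C_A^n at C_A = 1.147).
Fraction of consumed A going to R: r_R/(r_R+r_S) = 0.01967.
C_R = 0.01967·C_{A0}·X = 0.01967×3.16×0.637 = 0.0396 mol/dm³.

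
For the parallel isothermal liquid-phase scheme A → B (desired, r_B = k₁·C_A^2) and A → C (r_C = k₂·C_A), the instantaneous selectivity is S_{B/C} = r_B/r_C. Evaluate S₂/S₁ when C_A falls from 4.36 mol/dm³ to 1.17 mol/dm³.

S_{B/C} = (k₁/k₂)·C_A, so S₂/S₁ = (C_{A,2}/C_{A,1}).
= 1.17/4.36 = 0.268.

0.268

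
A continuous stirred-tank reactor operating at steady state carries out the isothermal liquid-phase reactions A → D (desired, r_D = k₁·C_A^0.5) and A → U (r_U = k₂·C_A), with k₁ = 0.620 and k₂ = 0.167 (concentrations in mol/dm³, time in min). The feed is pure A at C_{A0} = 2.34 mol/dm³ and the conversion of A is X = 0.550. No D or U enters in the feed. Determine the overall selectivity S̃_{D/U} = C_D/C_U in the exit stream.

Exit C_A = C_{A0}(1−X) = 2.34×0.450 = 1.053 mol/dm³.
In a CSTR the entire volume is at exit conditions, so r_D = 0.620×1.053^0.5 = 0.6362 and r_U = 0.167×1.053 = 0.1759.
Overall selectivity = C_D/C_U = r_Dτ/(r_Uτ) = r_D/r_U = 3.62.

3.62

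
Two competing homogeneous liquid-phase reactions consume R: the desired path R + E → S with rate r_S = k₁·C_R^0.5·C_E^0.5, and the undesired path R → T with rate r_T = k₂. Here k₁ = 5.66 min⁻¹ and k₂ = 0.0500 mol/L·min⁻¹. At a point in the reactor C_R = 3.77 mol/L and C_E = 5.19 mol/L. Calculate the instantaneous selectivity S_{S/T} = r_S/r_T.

S_{S/T} = r_S/r_T = (k₁·C_R^0.5·C_E^0.5)/(k₂) = (k₁/k₂)·C_R^0.5·C_E^0.5.
= (5.66×3.770^0.5×5.190^0.5) / (0.0500) = 25.04/0.05000 = 501.
Since the desired path is higher order in R, keeping C_R high (PFR or concentrated feed) favours S.

501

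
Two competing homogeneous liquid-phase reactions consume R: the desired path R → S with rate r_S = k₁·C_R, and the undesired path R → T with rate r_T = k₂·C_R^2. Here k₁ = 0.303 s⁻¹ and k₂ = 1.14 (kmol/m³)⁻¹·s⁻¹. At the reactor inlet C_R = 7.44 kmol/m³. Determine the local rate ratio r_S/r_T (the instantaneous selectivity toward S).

S_{S/T} = r_S/r_T = (k₁·C_R)/(k₂·C_R^2) = (k₁/k₂)·C_R⁻¹.
= (0.303×7.440) / (1.14×7.440^2) = 2.254/63.10 = 0.0357.

0.0357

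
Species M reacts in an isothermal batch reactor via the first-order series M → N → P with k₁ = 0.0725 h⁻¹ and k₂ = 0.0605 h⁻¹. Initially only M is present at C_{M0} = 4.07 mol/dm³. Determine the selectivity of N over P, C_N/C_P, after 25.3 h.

The intermediate concentration in a first-order A→B→C sequence is C_N = k₁C_{M0}(e^(−k₁t) − e^(−k₂t))/(k₂−k₁).
e^(−k₁t) = e^(−0.0725×25.3) = e^(−1.834) = 0.1597; e^(−k₂t) = e^(−1.531) = 0.2164.
C_N = 0.0725×4.07/(0.0605−0.0725) × (0.1597−0.2164) = (-24.59)×(-0.05666) = 1.393 mol/dm³.
C_M = C_{M0}e^(−k₁t) = 0.6501 mol/dm³, so C_P = C_{M0}−C_M−C_N = 2.027 mol/dm³; C_N/C_P = 0.688.

0.688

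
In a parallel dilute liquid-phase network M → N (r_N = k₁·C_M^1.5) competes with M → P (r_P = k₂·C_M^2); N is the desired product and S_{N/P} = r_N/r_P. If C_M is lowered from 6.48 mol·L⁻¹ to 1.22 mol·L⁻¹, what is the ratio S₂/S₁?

2.30

S_{N/P} = (k₁/k₂)·C_M^-0.5, so S₂/S₁ = (C_{M,2}/C_{M,1})^-0.5.
= (1.22/6.48)^(-0.5) = (0.1883)^(-0.5) = 2.30.
Selectivity toward N rises as C_M falls — low-concentration operation is favoured.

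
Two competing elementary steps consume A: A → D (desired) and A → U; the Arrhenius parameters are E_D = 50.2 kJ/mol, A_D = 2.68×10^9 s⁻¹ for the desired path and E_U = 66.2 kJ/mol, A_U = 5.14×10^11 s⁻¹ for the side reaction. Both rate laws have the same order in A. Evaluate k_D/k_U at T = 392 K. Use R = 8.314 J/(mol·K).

k_D/k_U = (A_D/A_U)·exp[−(E_D−E_U)/(RT)] = (A_D/A_U)·exp[(E_U−E_D)/(RT)].
(E_U−E_D)/(RT) = (66.2−50.2)×10³/(8.314×392) = 16000/3259 = 4.909.
k_D/k_U = (2.68×10^9/5.14×10^11)·exp(4.909) = 0.005214 × 135.6 = 0.707.

0.707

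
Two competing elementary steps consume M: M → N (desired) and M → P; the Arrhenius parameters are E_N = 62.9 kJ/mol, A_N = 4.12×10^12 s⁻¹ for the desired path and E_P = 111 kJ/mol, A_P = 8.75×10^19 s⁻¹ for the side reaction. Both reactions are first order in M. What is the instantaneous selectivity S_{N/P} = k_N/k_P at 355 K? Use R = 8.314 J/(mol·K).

k_N/k_P = (A_N/A_P)·exp[−(E_N−E_P)/(RT)] = (A_N/A_P)·exp[(E_P−E_N)/(RT)].
(E_P−E_N)/(RT) = (111−62.9)×10³/(8.314×355) = 48100/2951 = 16.30.
k_N/k_P = (4.12×10^12/8.75×10^19)·exp(16.30) = 4.709×10^-8 × 1.196×10^7 = 0.563.

0.563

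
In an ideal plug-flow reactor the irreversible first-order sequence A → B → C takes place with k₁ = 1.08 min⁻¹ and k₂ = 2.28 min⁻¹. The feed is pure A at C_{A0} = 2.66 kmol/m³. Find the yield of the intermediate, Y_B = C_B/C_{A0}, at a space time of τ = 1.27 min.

0.179

The intermediate concentration in a first-order A→B→C sequence is C_B = k₁C_{A0}(e^(−k₁τ) − e^(−k₂τ))/(k₂−k₁).
e^(−k₁τ) = e^(−1.08×1.27) = e^(−1.372) = 0.2537; e^(−k₂τ) = e^(−2.896) = 0.05527.
C_B = 1.08×2.66/(2.28−1.08) × (0.2537−0.05527) = 2.394×0.1984 = 0.4751 kmol/m³.
Y_B = C_B/C_{A0} = 0.4751/2.66 = 0.179.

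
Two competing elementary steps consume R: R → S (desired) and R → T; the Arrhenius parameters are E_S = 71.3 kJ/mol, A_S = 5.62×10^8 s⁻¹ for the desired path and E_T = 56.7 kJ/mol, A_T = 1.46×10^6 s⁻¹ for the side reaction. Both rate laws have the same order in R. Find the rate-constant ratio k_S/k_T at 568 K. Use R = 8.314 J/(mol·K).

17.5

k_S/k_T = (A_S/A_T)·exp[−(E_S−E_T)/(RT)] = (A_S/A_T)·exp[(E_T−E_S)/(RT)].
(E_T−E_S)/(RT) = (56.7−71.3)×10³/(8.314×568) = -14600/4722 = -3.092.
k_S/k_T = (5.62×10^8/1.46×10^6)·exp(-3.092) = 384.9 × 0.04543 = 17.5.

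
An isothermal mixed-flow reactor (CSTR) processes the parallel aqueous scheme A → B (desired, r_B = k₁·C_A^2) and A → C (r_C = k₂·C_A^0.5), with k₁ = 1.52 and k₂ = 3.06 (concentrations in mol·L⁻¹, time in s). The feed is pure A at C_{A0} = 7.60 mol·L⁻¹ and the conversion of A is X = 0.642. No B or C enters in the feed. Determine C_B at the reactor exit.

Exit C_A = C_{A0}(1−X) = 7.60×0.358 = 2.721 mol·L⁻¹.
A CSTR operates uniformly at the exit composition, giving r_B = 11.25 and r_C = 5.047 (each k·C_A^n at C_A = 2.721).
Fraction of consumed A going to B: r_B/(r_B+r_C) = 0.6903.
C_B = 0.6903·C_{A0}·X = 0.6903×7.60×0.642 = 3.37 mol·L⁻¹.

3.37 mol·L⁻¹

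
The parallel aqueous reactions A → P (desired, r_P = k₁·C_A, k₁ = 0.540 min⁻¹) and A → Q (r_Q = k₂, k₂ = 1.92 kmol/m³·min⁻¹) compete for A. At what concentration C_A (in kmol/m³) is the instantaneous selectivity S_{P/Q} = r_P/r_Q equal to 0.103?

0.366 kmol/m³

S_{P/Q} = (k₁/k₂)·C_A ⇒ C_A = S·k₂/k₁.
= 0.103×1.92/0.540 = 0.366 kmol/m³.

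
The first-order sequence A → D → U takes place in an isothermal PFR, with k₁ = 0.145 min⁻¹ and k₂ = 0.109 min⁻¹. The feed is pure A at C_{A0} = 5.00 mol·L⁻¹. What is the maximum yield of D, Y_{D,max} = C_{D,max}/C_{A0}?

For a first-order series the maximum intermediate yield is C_{D,max}/C_{A0} = (k₁/k₂)^[k₂/(k₂−k₁)].
= (0.145/0.109)^(0.109/(0.109−0.145)) = (1.330)^(-3.028) = 0.4214.

0.421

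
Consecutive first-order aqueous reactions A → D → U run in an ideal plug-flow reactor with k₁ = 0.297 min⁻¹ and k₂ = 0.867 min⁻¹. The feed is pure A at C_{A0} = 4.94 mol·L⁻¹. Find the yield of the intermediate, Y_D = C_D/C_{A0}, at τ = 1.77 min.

Solving the coupled first-order balances gives C_D(τ) = [k₁/(k₂−k₁)]·C_{A0}·(e^(−k₁τ) − e^(−k₂τ)).
e^(−k₁τ) = e^(−0.297×1.77) = e^(−0.5257) = 0.5911; e^(−k₂τ) = e^(−1.535) = 0.2155.
C_D = 0.297×4.94/(0.867−0.297) × (0.5911−0.2155) = 2.574×0.3756 = 0.9668 mol·L⁻¹.
Y_D = C_D/C_{A0} = 0.9668/4.94 = 0.196.

0.196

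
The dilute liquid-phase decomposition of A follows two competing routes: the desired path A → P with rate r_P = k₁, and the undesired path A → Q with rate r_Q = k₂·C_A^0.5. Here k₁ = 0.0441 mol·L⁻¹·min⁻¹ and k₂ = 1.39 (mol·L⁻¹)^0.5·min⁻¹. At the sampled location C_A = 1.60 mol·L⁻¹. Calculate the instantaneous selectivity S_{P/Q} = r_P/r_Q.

0.0251

S_{P/Q} = r_P/r_Q = (k₁)/(k₂·C_A^0.5) = (k₁/k₂)·C_A^-0.5.
= (0.0441) / (1.39×1.600^0.5) = 0.04410/1.758 = 0.0251.
The undesired path is higher order in A, so low C_A (CSTR or dilute feed) favours P.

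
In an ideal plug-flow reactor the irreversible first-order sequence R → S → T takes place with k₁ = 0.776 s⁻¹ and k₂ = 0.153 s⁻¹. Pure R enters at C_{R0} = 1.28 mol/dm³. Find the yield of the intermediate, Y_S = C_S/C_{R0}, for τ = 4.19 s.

The intermediate concentration in a first-order A→B→C sequence is C_S = k₁C_{R0}(e^(−k₁τ) − e^(−k₂τ))/(k₂−k₁).
e^(−k₁τ) = e^(−0.776×4.19) = e^(−3.251) = 0.03872; e^(−k₂τ) = e^(−0.6411) = 0.5267.
C_S = 0.776×1.28/(0.153−0.776) × (0.03872−0.5267) = (-1.594)×(-0.4880) = 0.7781 mol/dm³.
Y_S = C_S/C_{R0} = 0.7781/1.28 = 0.608.

0.608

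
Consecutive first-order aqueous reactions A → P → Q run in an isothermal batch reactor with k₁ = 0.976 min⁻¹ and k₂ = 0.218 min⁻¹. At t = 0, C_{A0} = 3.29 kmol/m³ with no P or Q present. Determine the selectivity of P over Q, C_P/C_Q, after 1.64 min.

4.07

The intermediate concentration in a first-order A→B→C sequence is C_P = k₁C_{A0}(e^(−k₁t) − e^(−k₂t))/(k₂−k₁).
e^(−k₁t) = e^(−0.976×1.64) = e^(−1.601) = 0.2018; e^(−k₂t) = e^(−0.3575) = 0.6994.
C_P = 0.976×3.29/(0.218−0.976) × (0.2018−0.6994) = (-4.236)×(-0.4976) = 2.108 kmol/m³.
C_A = C_{A0}e^(−k₁t) = 0.6638 kmol/m³, so C_Q = C_{A0}−C_A−C_P = 0.5181 kmol/m³; C_P/C_Q = 4.07.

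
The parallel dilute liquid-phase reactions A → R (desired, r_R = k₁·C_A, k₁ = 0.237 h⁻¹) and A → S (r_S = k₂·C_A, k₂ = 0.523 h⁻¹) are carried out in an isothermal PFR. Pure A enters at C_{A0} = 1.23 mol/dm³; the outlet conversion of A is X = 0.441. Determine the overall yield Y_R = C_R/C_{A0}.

C_A = C_{A0}(1−X) = 0.6876 mol/dm³.
Both paths are first order in A, so the instantaneous fraction to R is constant: dC_R/d(−C_A) = k₁/(k₁+k₂) = 0.3118.
C_R = 0.3118·(C_{A0}−C_A) = 0.3118×0.5424 = 0.169 mol/dm³.
Y_R = C_R/C_{A0} = 0.1692/1.23 = 0.138.

0.138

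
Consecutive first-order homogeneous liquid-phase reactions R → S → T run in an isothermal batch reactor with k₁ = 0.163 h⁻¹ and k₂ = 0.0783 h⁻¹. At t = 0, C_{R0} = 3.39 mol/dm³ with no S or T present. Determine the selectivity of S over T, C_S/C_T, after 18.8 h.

For first-order series with pure R initially, C_S(t) = k₁C_{R0}/(k₂−k₁)·(e^(−k₁t) − e^(−k₂t)).
e^(−k₁t) = e^(−0.163×18.8) = e^(−3.064) = 0.04668; e^(−k₂t) = e^(−1.472) = 0.2295.
C_S = 0.163×3.39/(0.0783−0.163) × (0.04668−0.2295) = (-6.524)×(-0.1828) = 1.192 mol/dm³.
C_R = C_{R0}e^(−k₁t) = 0.1583 mol/dm³, so C_T = C_{R0}−C_R−C_S = 2.039 mol/dm³; C_S/C_T = 0.585.

0.585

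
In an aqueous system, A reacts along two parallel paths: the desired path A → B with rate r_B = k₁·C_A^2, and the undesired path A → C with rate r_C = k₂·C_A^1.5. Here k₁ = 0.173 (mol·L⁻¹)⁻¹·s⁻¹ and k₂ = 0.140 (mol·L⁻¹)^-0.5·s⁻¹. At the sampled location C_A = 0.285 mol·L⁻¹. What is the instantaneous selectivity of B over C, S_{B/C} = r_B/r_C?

0.660

S_{B/C} = r_B/r_C = (k₁·C_A^2)/(k₂·C_A^1.5) = (k₁/k₂)·C_A^0.5.
= (0.173×0.2850^2) / (0.140×0.2850^1.5) = 0.01405/0.02130 = 0.660.
Since the desired path is higher order in A, keeping C_A high (PFR or concentrated feed) favours B.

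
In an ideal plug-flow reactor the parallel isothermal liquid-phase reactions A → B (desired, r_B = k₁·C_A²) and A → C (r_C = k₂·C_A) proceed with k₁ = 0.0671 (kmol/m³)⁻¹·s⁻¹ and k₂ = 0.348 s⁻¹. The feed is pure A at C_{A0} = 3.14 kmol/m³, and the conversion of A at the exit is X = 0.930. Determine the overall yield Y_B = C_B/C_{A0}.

0.217

C_A = C_{A0}(1−X) = 0.2198 kmol/m³.
Along a PFR/batch, dC_C/dC_A = −r_C/(r_B+r_C) = −k₂/(k₂+k₁·C_A).
Integrating from C_{A0} to C_A: C_C = (0.348/0.0671)·ln[(0.348+0.0671·3.14)/(0.348+0.0671·0.220)] = 5.186·ln(0.5587/0.3627) = 2.240 kmol/m³.
Then C_B = (C_{A0}−C_A) − C_C = 2.920 − 2.240 = 0.6803 kmol/m³.
Y_B = C_B/C_{A0} = 0.6803/3.14 = 0.217.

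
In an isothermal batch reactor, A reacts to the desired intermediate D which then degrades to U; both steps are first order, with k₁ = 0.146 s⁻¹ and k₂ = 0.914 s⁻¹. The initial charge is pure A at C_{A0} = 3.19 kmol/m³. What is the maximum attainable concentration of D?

Evaluating C_D at t_opt = ln(k₂/k₁)/(k₂−k₁) gives C_{D,max}/C_{A0} = (k₁/k₂)^[k₂/(k₂−k₁)].
= (0.146/0.914)^(0.914/(0.914−0.146)) = (0.1597)^(1.190) = 0.1127.
C_{D,max} = 0.1127×3.19 = 0.360 kmol/m³.

0.360 kmol/m³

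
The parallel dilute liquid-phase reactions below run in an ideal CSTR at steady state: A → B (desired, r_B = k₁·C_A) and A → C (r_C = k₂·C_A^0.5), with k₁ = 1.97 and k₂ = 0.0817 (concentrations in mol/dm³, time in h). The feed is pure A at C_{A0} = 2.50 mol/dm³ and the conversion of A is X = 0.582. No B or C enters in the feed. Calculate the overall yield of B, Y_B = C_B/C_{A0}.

Exit C_A = C_{A0}(1−X) = 2.50×0.418 = 1.045 mol/dm³.
A CSTR operates uniformly at the exit composition, giving r_B = 2.059 and r_C = 0.08352 (each k·C_A^n at C_A = 1.045).
Fraction of consumed A going to B: r_B/(r_B+r_C) = 0.9610.
C_B = 0.9610·C_{A0}·X = 0.9610×2.50×0.582 = 1.40 mol/dm³; Y_B = C_B/C_{A0} = 0.559.

0.559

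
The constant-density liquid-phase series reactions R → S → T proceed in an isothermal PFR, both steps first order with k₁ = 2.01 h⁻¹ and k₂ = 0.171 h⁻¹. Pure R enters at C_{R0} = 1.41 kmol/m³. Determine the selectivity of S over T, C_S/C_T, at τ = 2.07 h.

3.20

For first-order series with pure R initially, C_S(τ) = k₁C_{R0}/(k₂−k₁)·(e^(−k₁τ) − e^(−k₂τ)).
e^(−k₁τ) = e^(−2.01×2.07) = e^(−4.161) = 0.01560; e^(−k₂τ) = e^(−0.3540) = 0.7019.
C_S = 2.01×1.41/(0.171−2.01) × (0.01560−0.7019) = (-1.541)×(-0.6863) = 1.058 kmol/m³.
C_R = C_{R0}e^(−k₁τ) = 0.02199 kmol/m³, so C_T = C_{R0}−C_R−C_S = 0.3303 kmol/m³; C_S/C_T = 3.20.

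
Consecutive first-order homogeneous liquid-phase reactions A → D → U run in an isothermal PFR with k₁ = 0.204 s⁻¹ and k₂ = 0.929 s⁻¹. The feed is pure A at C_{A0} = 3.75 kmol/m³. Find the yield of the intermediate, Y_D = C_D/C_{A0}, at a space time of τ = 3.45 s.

The intermediate concentration in a first-order A→B→C sequence is C_D = k₁C_{A0}(e^(−k₁τ) − e^(−k₂τ))/(k₂−k₁).
e^(−k₁τ) = e^(−0.204×3.45) = e^(−0.7038) = 0.4947; e^(−k₂τ) = e^(−3.205) = 0.04056.
C_D = 0.204×3.75/(0.929−0.204) × (0.4947−0.04056) = 1.055×0.4541 = 0.4792 kmol/m³.
Y_D = C_D/C_{A0} = 0.4792/3.75 = 0.128.

0.128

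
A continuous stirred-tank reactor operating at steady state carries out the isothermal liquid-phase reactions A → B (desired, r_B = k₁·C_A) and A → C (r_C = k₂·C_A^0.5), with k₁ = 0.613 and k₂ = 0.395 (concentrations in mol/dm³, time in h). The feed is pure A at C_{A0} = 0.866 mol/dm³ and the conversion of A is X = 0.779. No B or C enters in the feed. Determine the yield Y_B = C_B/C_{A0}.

Exit C_A = C_{A0}(1−X) = 0.866×0.221 = 0.1914 mol/dm³.
Rates in a CSTR are evaluated at the outlet concentration: r_B = 0.613×0.1914 = 0.1173, r_C = 0.395×0.1914^0.5 = 0.1728.
Fraction of consumed A going to B: r_B/(r_B+r_C) = 0.4044.
C_B = 0.4044·C_{A0}·X = 0.4044×0.866×0.779 = 0.273 mol/dm³; Y_B = C_B/C_{A0} = 0.315.

0.315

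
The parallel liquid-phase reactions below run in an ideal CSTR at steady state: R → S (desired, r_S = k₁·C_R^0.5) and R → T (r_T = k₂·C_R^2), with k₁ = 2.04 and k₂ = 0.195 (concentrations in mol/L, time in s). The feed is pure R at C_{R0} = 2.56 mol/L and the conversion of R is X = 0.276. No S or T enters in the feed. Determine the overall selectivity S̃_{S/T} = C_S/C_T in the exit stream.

Exit C_R = C_{R0}(1−X) = 2.56×0.724 = 1.853 mol/L.
A CSTR operates uniformly at the exit composition, giving r_S = 2.777 and r_T = 0.6699 (each k·C_R^n at C_R = 1.853).
Overall selectivity = C_S/C_T = r_Sτ/(r_Tτ) = r_S/r_T = 4.15.

4.15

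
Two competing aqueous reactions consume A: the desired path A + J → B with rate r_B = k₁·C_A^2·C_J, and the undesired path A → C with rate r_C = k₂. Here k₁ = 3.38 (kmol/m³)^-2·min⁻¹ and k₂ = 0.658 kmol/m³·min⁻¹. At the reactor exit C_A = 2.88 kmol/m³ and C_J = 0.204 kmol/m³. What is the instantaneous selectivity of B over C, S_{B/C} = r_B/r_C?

8.69

S_{B/C} = r_B/r_C = (k₁·C_A^2·C_J)/(k₂) = (k₁/k₂)·C_A^2·C_J.
= (3.38×2.880^2×0.2040) / (0.658) = 5.719/0.6580 = 8.69.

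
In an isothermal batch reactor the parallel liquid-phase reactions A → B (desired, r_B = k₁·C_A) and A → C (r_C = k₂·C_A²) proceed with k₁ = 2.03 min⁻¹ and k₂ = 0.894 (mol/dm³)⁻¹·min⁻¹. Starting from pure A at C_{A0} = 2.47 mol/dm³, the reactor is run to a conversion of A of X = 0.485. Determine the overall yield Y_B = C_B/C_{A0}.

C_A = C_{A0}(1−X) = 1.272 mol/dm³.
Along a PFR/batch, dC_B/dC_A = −r_B/(r_B+r_C) = −k₁/(k₁+k₂·C_A).
Integrating from C_{A0} to C_A: C_B = (2.03/0.894)·ln[(2.03+0.894·2.47)/(2.03+0.894·1.27)] = 2.271·ln(4.238/3.167) = 0.6614 mol/dm³.
Y_B = C_B/C_{A0} = 0.6614/2.47 = 0.268.

0.268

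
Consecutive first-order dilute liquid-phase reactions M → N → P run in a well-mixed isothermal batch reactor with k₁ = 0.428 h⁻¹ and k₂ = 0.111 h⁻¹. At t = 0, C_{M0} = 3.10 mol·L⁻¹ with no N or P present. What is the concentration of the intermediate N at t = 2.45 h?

1.72 mol·L⁻¹

The intermediate concentration in a first-order A→B→C sequence is C_N = k₁C_{M0}(e^(−k₁t) − e^(−k₂t))/(k₂−k₁).
e^(−k₁t) = e^(−0.428×2.45) = e^(−1.049) = 0.3504; e^(−k₂t) = e^(−0.2720) = 0.7619.
C_N = 0.428×3.10/(0.111−0.428) × (0.3504−0.7619) = (-4.185)×(-0.4115) = 1.722 mol·L⁻¹.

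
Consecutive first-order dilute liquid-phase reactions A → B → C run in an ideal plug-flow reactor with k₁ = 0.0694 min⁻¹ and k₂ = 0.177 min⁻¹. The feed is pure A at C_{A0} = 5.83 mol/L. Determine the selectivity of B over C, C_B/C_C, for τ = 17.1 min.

For first-order series with pure A initially, C_B(τ) = k₁C_{A0}/(k₂−k₁)·(e^(−k₁τ) − e^(−k₂τ)).
e^(−k₁τ) = e^(−0.0694×17.1) = e^(−1.187) = 0.3052; e^(−k₂τ) = e^(−3.027) = 0.04848.
C_B = 0.0694×5.83/(0.177−0.0694) × (0.3052−0.04848) = 3.760×0.2567 = 0.9654 mol/L.
C_A = C_{A0}e^(−k₁τ) = 1.779 mol/L, so C_C = C_{A0}−C_A−C_B = 3.085 mol/L; C_B/C_C = 0.313.

0.313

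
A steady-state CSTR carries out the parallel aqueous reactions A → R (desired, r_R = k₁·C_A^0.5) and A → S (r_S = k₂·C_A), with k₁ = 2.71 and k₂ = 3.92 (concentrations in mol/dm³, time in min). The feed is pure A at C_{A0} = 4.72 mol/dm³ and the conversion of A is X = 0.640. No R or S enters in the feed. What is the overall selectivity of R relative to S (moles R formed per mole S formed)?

Exit C_A = C_{A0}(1−X) = 4.72×0.360 = 1.699 mol/dm³.
A CSTR operates uniformly at the exit composition, giving r_R = 3.533 and r_S = 6.661 (each k·C_A^n at C_A = 1.699).
Overall selectivity = C_R/C_S = r_Rτ/(r_Sτ) = r_R/r_S = 0.530.

0.530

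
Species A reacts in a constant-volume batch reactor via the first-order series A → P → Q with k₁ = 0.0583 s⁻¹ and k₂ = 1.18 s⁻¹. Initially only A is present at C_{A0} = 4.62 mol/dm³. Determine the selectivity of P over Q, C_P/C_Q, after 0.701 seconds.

The intermediate concentration in a first-order A→B→C sequence is C_P = k₁C_{A0}(e^(−k₁t) − e^(−k₂t))/(k₂−k₁).
e^(−k₁t) = e^(−0.0583×0.701) = e^(−0.04087) = 0.9600; e^(−k₂t) = e^(−0.8272) = 0.4373.
C_P = 0.0583×4.62/(1.18−0.0583) × (0.9600−0.4373) = 0.2401×0.5227 = 0.1255 mol/dm³.
C_A = C_{A0}e^(−k₁t) = 4.435 mol/dm³, so C_Q = C_{A0}−C_A−C_P = 0.05950 mol/dm³; C_P/C_Q = 2.11.

2.11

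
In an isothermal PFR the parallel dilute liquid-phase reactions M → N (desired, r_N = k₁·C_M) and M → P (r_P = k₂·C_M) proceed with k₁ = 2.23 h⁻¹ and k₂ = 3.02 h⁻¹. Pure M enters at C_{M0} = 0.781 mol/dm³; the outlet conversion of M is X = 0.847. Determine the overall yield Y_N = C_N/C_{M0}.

C_M = C_{M0}(1−X) = 0.1195 mol/dm³.
Both paths are first order in M, so the instantaneous fraction to N is constant: dC_N/d(−C_M) = k₁/(k₁+k₂) = 0.4248.
C_N = 0.4248·(C_{M0}−C_M) = 0.4248×0.6615 = 0.281 mol/dm³.
Y_N = C_N/C_{M0} = 0.2810/0.781 = 0.360.

0.360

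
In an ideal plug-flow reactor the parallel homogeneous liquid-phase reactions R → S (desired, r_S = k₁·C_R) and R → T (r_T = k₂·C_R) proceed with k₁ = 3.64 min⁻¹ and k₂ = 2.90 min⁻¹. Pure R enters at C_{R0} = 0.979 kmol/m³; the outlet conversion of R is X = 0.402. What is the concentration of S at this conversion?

C_R = C_{R0}(1−X) = 0.5854 kmol/m³.
Both paths are first order in R, so the instantaneous fraction to S is constant: dC_S/d(−C_R) = k₁/(k₁+k₂) = 0.5566.
C_S = 0.5566·(C_{R0}−C_R) = 0.5566×0.3936 = 0.219 kmol/m³.

0.219 kmol/m³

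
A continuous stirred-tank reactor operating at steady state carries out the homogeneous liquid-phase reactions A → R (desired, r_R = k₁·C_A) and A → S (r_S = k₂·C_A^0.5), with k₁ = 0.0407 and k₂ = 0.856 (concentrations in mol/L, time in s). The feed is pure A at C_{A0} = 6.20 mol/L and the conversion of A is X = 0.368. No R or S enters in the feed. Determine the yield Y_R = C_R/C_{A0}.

0.0317

Exit C_A = C_{A0}(1−X) = 6.20×0.632 = 3.918 mol/L.
A CSTR operates uniformly at the exit composition, giving r_R = 0.1595 and r_S = 1.694 (each k·C_A^n at C_A = 3.918).
Fraction of consumed A going to R: r_R/(r_R+r_S) = 0.08602.
C_R = 0.08602·C_{A0}·X = 0.08602×6.20×0.368 = 0.196 mol/L; Y_R = C_R/C_{A0} = 0.0317.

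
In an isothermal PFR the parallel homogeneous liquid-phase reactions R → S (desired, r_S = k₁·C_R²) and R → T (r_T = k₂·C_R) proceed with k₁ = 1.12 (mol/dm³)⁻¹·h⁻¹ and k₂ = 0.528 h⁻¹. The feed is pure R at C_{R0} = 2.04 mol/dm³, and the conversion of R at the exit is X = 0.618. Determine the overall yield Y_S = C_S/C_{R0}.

0.457

C_R = C_{R0}(1−X) = 0.7793 mol/dm³.
Along a PFR/batch, dC_T/dC_R = −r_T/(r_S+r_T) = −k₂/(k₂+k₁·C_R).
Integrating from C_{R0} to C_R: C_T = (0.528/1.12)·ln[(0.528+1.12·2.04)/(0.528+1.12·0.779)] = 0.4714·ln(2.813/1.401) = 0.3287 mol/dm³.
Then C_S = (C_{R0}−C_R) − C_T = 1.261 − 0.3287 = 0.9321 mol/dm³.
Y_S = C_S/C_{R0} = 0.9321/2.04 = 0.457.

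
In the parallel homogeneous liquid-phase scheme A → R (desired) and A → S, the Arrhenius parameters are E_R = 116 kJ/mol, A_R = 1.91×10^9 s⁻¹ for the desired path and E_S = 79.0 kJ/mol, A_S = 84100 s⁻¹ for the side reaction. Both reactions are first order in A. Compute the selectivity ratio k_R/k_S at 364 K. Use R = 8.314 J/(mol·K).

k_R/k_S = (A_R/A_S)·exp[−(E_R−E_S)/(RT)] = (A_R/A_S)·exp[(E_S−E_R)/(RT)].
(E_S−E_R)/(RT) = (79.0−116)×10³/(8.314×364) = -37000/3026 = -12.23.
k_R/k_S = (1.91×10^9/84100)·exp(-12.23) = 22711 × 4.901×10^-6 = 0.111.

0.111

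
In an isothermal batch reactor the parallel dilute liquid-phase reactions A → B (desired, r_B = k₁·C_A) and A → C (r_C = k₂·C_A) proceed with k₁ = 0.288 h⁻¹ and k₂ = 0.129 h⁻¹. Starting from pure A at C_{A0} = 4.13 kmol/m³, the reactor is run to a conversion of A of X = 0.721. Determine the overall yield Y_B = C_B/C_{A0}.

0.498

C_A = C_{A0}(1−X) = 1.152 kmol/m³.
Both paths are first order in A, so the instantaneous fraction to B is constant: dC_B/d(−C_A) = k₁/(k₁+k₂) = 0.6906.
C_B = 0.6906·(C_{A0}−C_A) = 0.6906×2.978 = 2.06 kmol/m³.
Y_B = C_B/C_{A0} = 2.057/4.13 = 0.498.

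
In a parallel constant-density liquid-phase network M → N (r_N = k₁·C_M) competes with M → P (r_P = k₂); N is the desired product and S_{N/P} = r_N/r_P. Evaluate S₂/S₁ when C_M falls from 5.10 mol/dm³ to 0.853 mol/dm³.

S_{N/P} = (k₁/k₂)·C_M, so S₂/S₁ = (C_{M,2}/C_{M,1}).
= 0.853/5.10 = 0.167.

0.167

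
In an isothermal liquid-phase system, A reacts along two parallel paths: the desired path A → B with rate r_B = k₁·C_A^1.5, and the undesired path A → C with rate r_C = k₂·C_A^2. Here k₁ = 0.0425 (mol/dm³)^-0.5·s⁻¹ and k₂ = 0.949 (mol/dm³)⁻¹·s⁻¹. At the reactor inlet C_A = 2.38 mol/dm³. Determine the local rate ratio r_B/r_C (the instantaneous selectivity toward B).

S_{B/C} = r_B/r_C = (k₁·C_A^1.5)/(k₂·C_A^2) = (k₁/k₂)·C_A^-0.5.
= (0.0425×2.380^1.5) / (0.949×2.380^2) = 0.1560/5.376 = 0.0290.

0.0290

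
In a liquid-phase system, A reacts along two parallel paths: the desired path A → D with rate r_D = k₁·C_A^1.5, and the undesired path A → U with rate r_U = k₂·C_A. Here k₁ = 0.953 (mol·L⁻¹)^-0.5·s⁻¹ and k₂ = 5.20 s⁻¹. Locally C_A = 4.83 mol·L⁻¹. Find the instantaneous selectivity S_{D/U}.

S_{D/U} = r_D/r_U = (k₁·C_A^1.5)/(k₂·C_A) = (k₁/k₂)·C_A^0.5.
= (0.953×4.830^1.5) / (5.20×4.830) = 10.12/25.12 = 0.403.
Since the desired path is higher order in A, keeping C_A high (PFR or concentrated feed) favours D.

0.403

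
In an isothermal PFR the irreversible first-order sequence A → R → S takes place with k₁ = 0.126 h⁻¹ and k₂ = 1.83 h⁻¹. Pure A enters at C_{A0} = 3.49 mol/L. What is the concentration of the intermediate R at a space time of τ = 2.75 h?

0.181 mol/L

Solving the coupled first-order balances gives C_R(τ) = [k₁/(k₂−k₁)]·C_{A0}·(e^(−k₁τ) − e^(−k₂τ)).
e^(−k₁τ) = e^(−0.126×2.75) = e^(−0.3465) = 0.7072; e^(−k₂τ) = e^(−5.033) = 0.006522.
C_R = 0.126×3.49/(1.83−0.126) × (0.7072−0.006522) = 0.2581×0.7006 = 0.1808 mol/L.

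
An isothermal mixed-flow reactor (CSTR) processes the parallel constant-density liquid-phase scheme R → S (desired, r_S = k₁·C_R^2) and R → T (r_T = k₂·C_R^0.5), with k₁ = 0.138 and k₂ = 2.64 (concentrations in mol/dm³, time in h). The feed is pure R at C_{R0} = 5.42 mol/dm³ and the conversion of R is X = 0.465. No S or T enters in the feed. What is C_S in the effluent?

0.517 mol/dm³

Exit C_R = C_{R0}(1−X) = 5.42×0.535 = 2.900 mol/dm³.
In a CSTR the entire volume is at exit conditions, so r_S = 0.138×2.900^2 = 1.160 and r_T = 2.64×2.900^0.5 = 4.496.
Fraction of consumed R going to S: r_S/(r_S+r_T) = 0.2052.
C_S = 0.2052·C_{R0}·X = 0.2052×5.42×0.465 = 0.517 mol/dm³.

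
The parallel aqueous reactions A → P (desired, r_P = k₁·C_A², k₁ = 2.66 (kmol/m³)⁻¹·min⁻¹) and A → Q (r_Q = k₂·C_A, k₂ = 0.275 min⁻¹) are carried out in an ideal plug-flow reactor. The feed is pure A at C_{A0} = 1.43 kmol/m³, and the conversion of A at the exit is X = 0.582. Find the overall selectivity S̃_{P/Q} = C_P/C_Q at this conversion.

C_A = C_{A0}(1−X) = 0.5977 kmol/m³.
Along a PFR/batch, dC_Q/dC_A = −r_Q/(r_P+r_Q) = −k₂/(k₂+k₁·C_A).
Integrating from C_{A0} to C_A: C_Q = (0.275/2.66)·ln[(0.275+2.66·1.43)/(0.275+2.66·0.598)] = 0.1034·ln(4.079/1.865) = 0.08090 kmol/m³.
Then C_P = (C_{A0}−C_A) − C_Q = 0.8323 − 0.08090 = 0.7514 kmol/m³.
S̃_{P/Q} = C_P/C_Q = 0.7514/0.08090 = 9.29.

9.29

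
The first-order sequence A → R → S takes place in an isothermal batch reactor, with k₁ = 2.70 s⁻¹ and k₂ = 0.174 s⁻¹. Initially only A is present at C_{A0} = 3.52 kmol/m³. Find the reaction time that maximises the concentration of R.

Setting dC_R/dt = 0 gives t_opt = ln(k₂/k₁)/(k₂−k₁).
= ln(0.174/2.70)/(0.174−2.70) = ln(0.06444)/-2.526 = -2.742/-2.526 = 1.09 s.

1.09 s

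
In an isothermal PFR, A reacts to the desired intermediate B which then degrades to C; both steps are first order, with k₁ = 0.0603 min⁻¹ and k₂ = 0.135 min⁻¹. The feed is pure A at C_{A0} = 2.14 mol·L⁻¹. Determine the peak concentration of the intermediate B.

At the optimum, C_{B,max}/C_{A0} = (k₁/k₂)^[k₂/(k₂−k₁)].
= (0.0603/0.135)^(0.135/(0.135−0.0603)) = (0.4467)^(1.807) = 0.2330.
C_{B,max} = 0.2330×2.14 = 0.499 mol·L⁻¹.

0.499 mol·L⁻¹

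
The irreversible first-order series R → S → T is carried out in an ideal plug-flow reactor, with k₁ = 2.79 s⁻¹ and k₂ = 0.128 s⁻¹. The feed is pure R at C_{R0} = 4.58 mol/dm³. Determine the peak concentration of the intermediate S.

For a first-order series the maximum intermediate yield is C_{S,max}/C_{R0} = (k₁/k₂)^[k₂/(k₂−k₁)].
= (2.79/0.128)^(0.128/(0.128−2.79)) = (21.80)^(-0.04808) = 0.8623.
C_{S,max} = 0.8623×4.58 = 3.95 mol/dm³.

3.95 mol/dm³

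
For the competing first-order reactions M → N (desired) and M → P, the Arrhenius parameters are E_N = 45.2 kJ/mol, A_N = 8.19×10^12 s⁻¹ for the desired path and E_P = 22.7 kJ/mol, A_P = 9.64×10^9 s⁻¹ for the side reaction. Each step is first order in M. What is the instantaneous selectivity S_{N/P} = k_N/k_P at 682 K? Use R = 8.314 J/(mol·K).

16.1

Since both paths have the same order in M, the concentration cancels and S_{N/P} = k_N/k_P = (A_N/A_P)·exp[(E_P−E_N)/(RT)].
(E_P−E_N)/(RT) = (22.7−45.2)×10³/(8.314×682) = -22500/5670 = -3.968.
k_N/k_P = (8.19×10^12/9.64×10^9)·exp(-3.968) = 849.6 × 0.01891 = 16.1.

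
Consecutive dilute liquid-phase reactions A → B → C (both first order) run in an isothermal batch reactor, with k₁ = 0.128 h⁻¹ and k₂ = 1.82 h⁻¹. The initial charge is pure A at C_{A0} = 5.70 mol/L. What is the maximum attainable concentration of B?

0.328 mol/L

At the optimum, C_{B,max}/C_{A0} = (k₁/k₂)^[k₂/(k₂−k₁)].
= (0.128/1.82)^(1.82/(1.82−0.128)) = (0.07033)^(1.076) = 0.05753.
C_{B,max} = 0.05753×5.70 = 0.328 mol/L.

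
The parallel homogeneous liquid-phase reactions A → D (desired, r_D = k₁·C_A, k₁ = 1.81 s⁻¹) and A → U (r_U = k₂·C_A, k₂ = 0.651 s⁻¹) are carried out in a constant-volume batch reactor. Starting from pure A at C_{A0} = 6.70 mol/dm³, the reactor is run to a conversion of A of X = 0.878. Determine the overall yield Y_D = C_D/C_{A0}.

0.646

C_A = C_{A0}(1−X) = 0.8174 mol/dm³.
Both paths are first order in A, so the instantaneous fraction to D is constant: dC_D/d(−C_A) = k₁/(k₁+k₂) = 0.7355.
C_D = 0.7355·(C_{A0}−C_A) = 0.7355×5.883 = 4.33 mol/dm³.
Y_D = C_D/C_{A0} = 4.326/6.70 = 0.646.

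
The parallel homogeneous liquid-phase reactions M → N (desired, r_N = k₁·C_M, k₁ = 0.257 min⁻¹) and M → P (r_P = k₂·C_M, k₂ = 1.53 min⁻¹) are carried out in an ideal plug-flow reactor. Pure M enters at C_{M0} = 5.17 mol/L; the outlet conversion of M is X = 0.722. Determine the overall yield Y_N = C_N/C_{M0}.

0.104

C_M = C_{M0}(1−X) = 1.437 mol/L.
Both paths are first order in M, so the instantaneous fraction to N is constant: dC_N/d(−C_M) = k₁/(k₁+k₂) = 0.1438.
C_N = 0.1438·(C_{M0}−C_M) = 0.1438×3.733 = 0.537 mol/L.
Y_N = C_N/C_{M0} = 0.5368/5.17 = 0.104.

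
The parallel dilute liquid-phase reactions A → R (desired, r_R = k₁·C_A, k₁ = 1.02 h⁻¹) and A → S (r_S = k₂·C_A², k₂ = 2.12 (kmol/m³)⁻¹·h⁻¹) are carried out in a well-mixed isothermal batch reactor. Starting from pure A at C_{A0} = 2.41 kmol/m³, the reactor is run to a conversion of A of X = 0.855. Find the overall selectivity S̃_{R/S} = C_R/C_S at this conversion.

0.411

C_A = C_{A0}(1−X) = 0.3495 kmol/m³.
Along a PFR/batch, dC_R/dC_A = −r_R/(r_R+r_S) = −k₁/(k₁+k₂·C_A).
Integrating from C_{A0} to C_A: C_R = (1.02/2.12)·ln[(1.02+2.12·2.41)/(1.02+2.12·0.349)] = 0.4811·ln(6.129/1.761) = 0.6001 kmol/m³.
C_S = (C_{A0}−C_A)−C_R = 1.460 kmol/m³; S̃_{R/S} = 0.6001/1.460 = 0.411.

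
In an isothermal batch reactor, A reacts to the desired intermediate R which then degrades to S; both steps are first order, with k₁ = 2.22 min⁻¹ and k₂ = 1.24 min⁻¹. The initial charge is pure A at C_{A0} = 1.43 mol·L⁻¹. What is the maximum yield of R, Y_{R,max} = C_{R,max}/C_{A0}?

0.479

For a first-order series the maximum intermediate yield is C_{R,max}/C_{A0} = (k₁/k₂)^[k₂/(k₂−k₁)].
= (2.22/1.24)^(1.24/(1.24−2.22)) = (1.790)^(-1.265) = 0.4786.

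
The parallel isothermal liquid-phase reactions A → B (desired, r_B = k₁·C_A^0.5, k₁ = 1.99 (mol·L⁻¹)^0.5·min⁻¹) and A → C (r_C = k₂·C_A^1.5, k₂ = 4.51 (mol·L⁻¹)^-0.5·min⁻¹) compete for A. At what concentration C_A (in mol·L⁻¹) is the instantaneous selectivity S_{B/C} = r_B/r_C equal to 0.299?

1.48 mol·L⁻¹

S_{B/C} = (k₁/k₂)·C_A⁻¹ ⇒ C_A = (S·k₂/k₁)^(-1).
= (0.299×4.51/1.99)^(-1) = (0.6776)^(-1) = 1.48 mol·L⁻¹.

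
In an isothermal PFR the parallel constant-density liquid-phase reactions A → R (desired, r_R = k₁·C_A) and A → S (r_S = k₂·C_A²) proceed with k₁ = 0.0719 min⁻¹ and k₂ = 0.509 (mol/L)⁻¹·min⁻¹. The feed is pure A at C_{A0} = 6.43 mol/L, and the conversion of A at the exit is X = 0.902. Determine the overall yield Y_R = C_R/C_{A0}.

C_A = C_{A0}(1−X) = 0.6301 mol/L.
Along a PFR/batch, dC_R/dC_A = −r_R/(r_R+r_S) = −k₁/(k₁+k₂·C_A).
Integrating from C_{A0} to C_A: C_R = (0.0719/0.509)·ln[(0.0719+0.509·6.43)/(0.0719+0.509·0.630)] = 0.1413·ln(3.345/0.3926) = 0.3026 mol/L.
Y_R = C_R/C_{A0} = 0.3026/6.43 = 0.0471.

0.0471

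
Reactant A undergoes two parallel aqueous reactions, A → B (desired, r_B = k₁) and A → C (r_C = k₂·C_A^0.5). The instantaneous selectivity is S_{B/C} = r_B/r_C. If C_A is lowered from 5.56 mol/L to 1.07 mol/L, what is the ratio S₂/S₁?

2.28

S_{B/C} = (k₁/k₂)·C_A^-0.5, so S₂/S₁ = (C_{A,2}/C_{A,1})^-0.5.
= (1.07/5.56)^(-0.5) = (0.1924)^(-0.5) = 2.28.
Selectivity toward B rises as C_A falls — low-concentration operation is favoured.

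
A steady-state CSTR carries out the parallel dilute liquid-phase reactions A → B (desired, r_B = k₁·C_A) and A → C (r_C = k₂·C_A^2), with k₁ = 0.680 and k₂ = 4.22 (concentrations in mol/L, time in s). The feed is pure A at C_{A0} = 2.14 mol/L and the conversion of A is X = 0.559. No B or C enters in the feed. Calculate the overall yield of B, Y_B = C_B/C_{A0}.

Exit C_A = C_{A0}(1−X) = 2.14×0.441 = 0.9437 mol/L.
A CSTR operates uniformly at the exit composition, giving r_B = 0.6417 and r_C = 3.759 (each k·C_A^n at C_A = 0.9437).
Fraction of consumed A going to B: r_B/(r_B+r_C) = 0.1458.
C_B = 0.1458·C_{A0}·X = 0.1458×2.14×0.559 = 0.174 mol/L; Y_B = C_B/C_{A0} = 0.0815.

0.0815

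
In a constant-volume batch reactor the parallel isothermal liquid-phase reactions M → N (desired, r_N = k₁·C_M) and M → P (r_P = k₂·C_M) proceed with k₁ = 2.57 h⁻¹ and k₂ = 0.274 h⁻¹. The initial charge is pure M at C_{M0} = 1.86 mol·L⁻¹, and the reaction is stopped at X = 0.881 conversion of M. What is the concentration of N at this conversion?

C_M = C_{M0}(1−X) = 0.2213 mol·L⁻¹.
Both paths are first order in M, so the instantaneous fraction to N is constant: dC_N/d(−C_M) = k₁/(k₁+k₂) = 0.9037.
C_N = 0.9037·(C_{M0}−C_M) = 0.9037×1.639 = 1.48 mol·L⁻¹.

1.48 mol·L⁻¹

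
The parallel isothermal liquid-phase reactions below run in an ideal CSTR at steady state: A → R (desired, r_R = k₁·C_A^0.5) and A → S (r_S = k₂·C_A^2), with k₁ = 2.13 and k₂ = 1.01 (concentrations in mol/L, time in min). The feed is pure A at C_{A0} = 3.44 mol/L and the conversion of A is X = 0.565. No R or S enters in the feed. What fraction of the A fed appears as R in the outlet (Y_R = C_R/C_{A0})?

0.302

Exit C_A = C_{A0}(1−X) = 3.44×0.435 = 1.496 mol/L.
A CSTR operates uniformly at the exit composition, giving r_R = 2.606 and r_S = 2.262 (each k·C_A^n at C_A = 1.496).
Fraction of consumed A going to R: r_R/(r_R+r_S) = 0.5353.
C_R = 0.5353·C_{A0}·X = 0.5353×3.44×0.565 = 1.04 mol/L; Y_R = C_R/C_{A0} = 0.302.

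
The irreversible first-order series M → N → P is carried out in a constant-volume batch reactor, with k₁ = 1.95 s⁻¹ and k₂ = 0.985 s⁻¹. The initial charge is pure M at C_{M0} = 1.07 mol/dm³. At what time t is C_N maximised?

The intermediate peaks when r₁ = r₂, i.e. k₁e^(−k₁t) = k₂e^(−k₂t), giving t_opt = ln(k₂/k₁)/(k₂−k₁).
= ln(0.985/1.95)/(0.985−1.95) = ln(0.5051)/-0.9650 = -0.6829/-0.9650 = 0.708 s.

0.708 s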